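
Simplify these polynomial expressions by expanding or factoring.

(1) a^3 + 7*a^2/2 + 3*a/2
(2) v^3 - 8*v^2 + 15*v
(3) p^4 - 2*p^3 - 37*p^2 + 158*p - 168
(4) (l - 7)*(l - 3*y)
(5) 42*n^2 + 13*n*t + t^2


(1) = a*(a + 1/2)*(a + 3)
(2) = v*(v - 5)*(v - 3)
(3) = (p - 4)*(p - 3)*(p - 2)*(p + 7)
(4) = l^2 - 3*l*y - 7*l + 21*y
(5) = (6*n + t)*(7*n + t)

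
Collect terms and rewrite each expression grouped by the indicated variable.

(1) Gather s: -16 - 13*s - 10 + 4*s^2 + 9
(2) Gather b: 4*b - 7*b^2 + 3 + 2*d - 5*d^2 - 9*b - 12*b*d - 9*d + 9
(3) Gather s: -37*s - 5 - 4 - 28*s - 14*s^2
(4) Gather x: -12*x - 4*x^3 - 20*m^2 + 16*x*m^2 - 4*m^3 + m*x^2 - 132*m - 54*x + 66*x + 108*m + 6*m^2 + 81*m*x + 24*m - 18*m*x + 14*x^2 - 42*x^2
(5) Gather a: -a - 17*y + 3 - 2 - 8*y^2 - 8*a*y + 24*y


(1) = 4*s^2 - 13*s - 17
(2) = -7*b^2 + b*(-12*d - 5) - 5*d^2 - 7*d + 12
(3) = -14*s^2 - 65*s - 9
(4) = -4*m^3 - 14*m^2 - 4*x^3 + x^2*(m - 28) + x*(16*m^2 + 63*m)
(5) = a*(-8*y - 1) - 8*y^2 + 7*y + 1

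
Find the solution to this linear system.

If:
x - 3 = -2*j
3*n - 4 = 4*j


Then:
j = 3/2 - x/2
n = 10/3 - 2*x/3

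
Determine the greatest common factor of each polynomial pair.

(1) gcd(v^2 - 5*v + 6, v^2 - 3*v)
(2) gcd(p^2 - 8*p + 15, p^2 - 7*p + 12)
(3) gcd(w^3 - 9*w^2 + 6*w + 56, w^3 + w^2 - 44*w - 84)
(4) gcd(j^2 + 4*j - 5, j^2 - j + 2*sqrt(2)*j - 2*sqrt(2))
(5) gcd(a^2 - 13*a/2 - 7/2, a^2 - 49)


(1) = gcd((v - 3)*(v - 2), v*(v - 3)) = v - 3
(2) = p - 3
(3) = gcd((w - 7)*(w - 4)*(w + 2), (w - 7)*(w + 2)*(w + 6)) = w^2 - 5*w - 14
(4) = gcd((j - 1)*(j + 5), (j - 1)*(j + 2*sqrt(2))) = j - 1
(5) = gcd((a - 7)*(a + 1/2), (a - 7)*(a + 7)) = a - 7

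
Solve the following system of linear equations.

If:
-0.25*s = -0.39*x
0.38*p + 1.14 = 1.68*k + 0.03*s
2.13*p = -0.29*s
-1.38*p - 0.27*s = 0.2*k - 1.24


Then:
k = -0.06
p = -2.08
s = 15.26
x = 9.78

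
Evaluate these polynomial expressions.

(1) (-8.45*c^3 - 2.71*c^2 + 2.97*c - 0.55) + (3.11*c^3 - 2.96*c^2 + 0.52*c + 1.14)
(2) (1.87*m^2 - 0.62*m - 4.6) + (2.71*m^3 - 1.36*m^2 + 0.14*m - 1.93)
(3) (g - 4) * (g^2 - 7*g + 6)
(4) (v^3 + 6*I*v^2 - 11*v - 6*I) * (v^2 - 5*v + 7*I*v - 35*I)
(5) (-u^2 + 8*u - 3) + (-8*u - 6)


(1) = -5.34*c^3 - 5.67*c^2 + 3.49*c + 0.59
(2) = 2.71*m^3 + 0.51*m^2 - 0.48*m - 6.53
(3) = g^3 - 11*g^2 + 34*g - 24
(4) = v^5 - 5*v^4 + 13*I*v^4 - 53*v^3 - 65*I*v^3 + 265*v^2 - 83*I*v^2 + 42*v + 415*I*v - 210
(5) = -u^2 - 9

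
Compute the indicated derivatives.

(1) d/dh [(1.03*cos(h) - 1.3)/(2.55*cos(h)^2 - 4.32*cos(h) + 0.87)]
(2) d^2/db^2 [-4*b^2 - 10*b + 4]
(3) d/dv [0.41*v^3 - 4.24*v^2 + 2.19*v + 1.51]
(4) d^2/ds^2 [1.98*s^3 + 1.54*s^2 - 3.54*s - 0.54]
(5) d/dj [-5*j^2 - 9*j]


(1) = (2.6265*cos(h)^2 - 6.63*cos(h) + 4.7199)*sin(h)/(6.5025*cos(h)^4 - 22.032*cos(h)^3 + 23.0994*cos(h)^2 - 7.5168*cos(h) + 0.7569)
(2) = -8
(3) = 1.23*v^2 - 8.48*v + 2.19
(4) = 11.88*s + 3.08
(5) = -10*j - 9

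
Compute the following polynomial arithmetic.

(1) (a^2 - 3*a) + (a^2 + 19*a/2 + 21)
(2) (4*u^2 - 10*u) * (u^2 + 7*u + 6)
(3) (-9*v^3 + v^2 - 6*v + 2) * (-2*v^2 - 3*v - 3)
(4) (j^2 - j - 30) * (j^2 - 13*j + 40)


(1) = 2*a^2 + 13*a/2 + 21
(2) = 4*u^4 + 18*u^3 - 46*u^2 - 60*u
(3) = 18*v^5 + 25*v^4 + 36*v^3 + 11*v^2 + 12*v - 6
(4) = j^4 - 14*j^3 + 23*j^2 + 350*j - 1200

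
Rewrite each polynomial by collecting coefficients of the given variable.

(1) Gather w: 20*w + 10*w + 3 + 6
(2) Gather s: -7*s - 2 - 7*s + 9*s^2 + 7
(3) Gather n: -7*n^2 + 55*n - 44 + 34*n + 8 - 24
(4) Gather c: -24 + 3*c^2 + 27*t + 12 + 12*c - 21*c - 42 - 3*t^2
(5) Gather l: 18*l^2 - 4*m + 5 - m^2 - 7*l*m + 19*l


(1) = 30*w + 9
(2) = 9*s^2 - 14*s + 5
(3) = -7*n^2 + 89*n - 60
(4) = 3*c^2 - 9*c - 3*t^2 + 27*t - 54
(5) = 18*l^2 + l*(19 - 7*m) - m^2 - 4*m + 5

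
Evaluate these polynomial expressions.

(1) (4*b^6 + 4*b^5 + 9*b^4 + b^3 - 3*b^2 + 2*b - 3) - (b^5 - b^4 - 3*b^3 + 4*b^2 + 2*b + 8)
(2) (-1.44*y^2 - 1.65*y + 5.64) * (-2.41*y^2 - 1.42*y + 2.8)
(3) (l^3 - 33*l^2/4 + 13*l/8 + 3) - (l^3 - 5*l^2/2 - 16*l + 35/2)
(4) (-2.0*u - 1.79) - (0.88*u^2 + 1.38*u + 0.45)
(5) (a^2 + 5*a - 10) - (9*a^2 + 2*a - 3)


(1) = 4*b^6 + 3*b^5 + 10*b^4 + 4*b^3 - 7*b^2 - 11
(2) = 3.4704*y^4 + 6.0213*y^3 - 15.2814*y^2 - 12.6288*y + 15.792
(3) = -23*l^2/4 + 141*l/8 - 29/2
(4) = -0.88*u^2 - 3.38*u - 2.24
(5) = -8*a^2 + 3*a - 7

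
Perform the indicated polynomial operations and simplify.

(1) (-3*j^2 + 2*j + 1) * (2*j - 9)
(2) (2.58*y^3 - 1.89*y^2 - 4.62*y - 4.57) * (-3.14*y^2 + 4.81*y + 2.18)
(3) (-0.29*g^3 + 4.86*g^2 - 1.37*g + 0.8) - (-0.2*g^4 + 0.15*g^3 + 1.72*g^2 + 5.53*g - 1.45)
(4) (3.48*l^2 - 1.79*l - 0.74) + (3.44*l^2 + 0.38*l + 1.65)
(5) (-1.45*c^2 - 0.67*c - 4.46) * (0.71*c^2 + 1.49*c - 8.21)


(1) = -6*j^3 + 31*j^2 - 16*j - 9
(2) = -8.1012*y^5 + 18.3444*y^4 + 11.0403*y^3 - 11.9926*y^2 - 32.0533*y - 9.9626
(3) = 0.2*g^4 - 0.44*g^3 + 3.14*g^2 - 6.9*g + 2.25
(4) = 6.92*l^2 - 1.41*l + 0.91
(5) = -1.0295*c^4 - 2.6362*c^3 + 7.7396*c^2 - 1.1447*c + 36.6166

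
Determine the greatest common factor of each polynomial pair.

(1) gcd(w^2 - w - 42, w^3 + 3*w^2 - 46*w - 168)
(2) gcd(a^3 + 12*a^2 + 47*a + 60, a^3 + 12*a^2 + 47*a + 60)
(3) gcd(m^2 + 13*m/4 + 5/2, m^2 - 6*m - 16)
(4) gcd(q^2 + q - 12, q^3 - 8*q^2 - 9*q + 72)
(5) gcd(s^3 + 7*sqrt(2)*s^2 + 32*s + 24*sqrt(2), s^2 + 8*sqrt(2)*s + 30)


(1) = gcd((w - 7)*(w + 6), (w - 7)*(w + 4)*(w + 6)) = w^2 - w - 42
(2) = gcd((a + 3)*(a + 4)*(a + 5), (a + 3)*(a + 4)*(a + 5)) = a^3 + 12*a^2 + 47*a + 60
(3) = gcd((m + 5/4)*(m + 2), (m - 8)*(m + 2)) = m + 2
(4) = gcd((q - 3)*(q + 4), (q - 8)*(q - 3)*(q + 3)) = q - 3
(5) = s + 3*sqrt(2)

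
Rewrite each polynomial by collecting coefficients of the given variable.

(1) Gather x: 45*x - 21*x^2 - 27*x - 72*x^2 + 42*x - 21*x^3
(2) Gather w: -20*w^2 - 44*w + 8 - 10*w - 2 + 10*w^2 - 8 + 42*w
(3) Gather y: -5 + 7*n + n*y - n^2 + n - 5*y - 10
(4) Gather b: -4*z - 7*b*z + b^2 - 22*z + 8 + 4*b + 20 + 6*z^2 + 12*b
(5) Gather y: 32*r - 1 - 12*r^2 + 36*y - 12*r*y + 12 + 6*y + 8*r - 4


(1) = -21*x^3 - 93*x^2 + 60*x
(2) = -10*w^2 - 12*w - 2
(3) = -n^2 + 8*n + y*(n - 5) - 15
(4) = b^2 + b*(16 - 7*z) + 6*z^2 - 26*z + 28
(5) = -12*r^2 + 40*r + y*(42 - 12*r) + 7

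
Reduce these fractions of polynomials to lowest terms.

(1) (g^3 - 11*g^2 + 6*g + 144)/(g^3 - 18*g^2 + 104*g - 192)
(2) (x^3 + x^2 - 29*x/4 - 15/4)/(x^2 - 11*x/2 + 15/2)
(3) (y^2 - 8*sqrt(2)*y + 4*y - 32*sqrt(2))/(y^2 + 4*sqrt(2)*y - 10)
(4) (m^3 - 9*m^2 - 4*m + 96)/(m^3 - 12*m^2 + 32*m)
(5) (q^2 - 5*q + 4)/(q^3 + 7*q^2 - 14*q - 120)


(1) = (g + 3)/(g - 4)
(2) = (2*x^2 + 7*x + 3)/(2*x - 6)
(3) = (y^2 + y*(4 - 8*sqrt(2)) - 32*sqrt(2))/(y^2 + 4*sqrt(2)*y - 10)
(4) = (m + 3)/m
(5) = (q - 1)/(q^2 + 11*q + 30)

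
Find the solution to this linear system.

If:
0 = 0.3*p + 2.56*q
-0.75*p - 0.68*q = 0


Then:
p = 0.00
q = 0.00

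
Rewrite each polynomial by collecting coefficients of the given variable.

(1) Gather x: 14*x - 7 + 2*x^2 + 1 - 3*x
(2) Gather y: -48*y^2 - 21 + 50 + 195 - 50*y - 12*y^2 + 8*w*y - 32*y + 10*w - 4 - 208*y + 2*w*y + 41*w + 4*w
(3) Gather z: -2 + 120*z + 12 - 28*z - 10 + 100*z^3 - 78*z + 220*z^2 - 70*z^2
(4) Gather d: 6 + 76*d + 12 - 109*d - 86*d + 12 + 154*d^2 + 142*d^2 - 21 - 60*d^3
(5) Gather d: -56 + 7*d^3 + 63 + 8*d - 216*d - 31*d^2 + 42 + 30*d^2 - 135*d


(1) = 2*x^2 + 11*x - 6
(2) = 55*w - 60*y^2 + y*(10*w - 290) + 220
(3) = 100*z^3 + 150*z^2 + 14*z
(4) = -60*d^3 + 296*d^2 - 119*d + 9
(5) = 7*d^3 - d^2 - 343*d + 49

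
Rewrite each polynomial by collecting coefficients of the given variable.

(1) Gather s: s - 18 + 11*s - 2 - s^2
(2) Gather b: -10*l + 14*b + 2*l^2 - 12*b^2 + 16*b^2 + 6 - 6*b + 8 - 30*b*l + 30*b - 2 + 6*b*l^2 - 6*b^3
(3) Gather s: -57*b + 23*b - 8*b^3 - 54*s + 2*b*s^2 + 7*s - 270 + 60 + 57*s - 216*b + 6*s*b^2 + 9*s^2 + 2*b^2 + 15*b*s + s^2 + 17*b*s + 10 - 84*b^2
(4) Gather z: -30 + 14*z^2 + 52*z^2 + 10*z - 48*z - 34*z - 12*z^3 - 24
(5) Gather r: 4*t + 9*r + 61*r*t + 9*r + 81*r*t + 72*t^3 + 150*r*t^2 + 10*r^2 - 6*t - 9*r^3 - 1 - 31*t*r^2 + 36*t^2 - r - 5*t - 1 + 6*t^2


(1) = -s^2 + 12*s - 20
(2) = -6*b^3 + 4*b^2 + b*(6*l^2 - 30*l + 38) + 2*l^2 - 10*l + 12
(3) = -8*b^3 - 82*b^2 - 250*b + s^2*(2*b + 10) + s*(6*b^2 + 32*b + 10) - 200
(4) = -12*z^3 + 66*z^2 - 72*z - 54
(5) = -9*r^3 + r^2*(10 - 31*t) + r*(150*t^2 + 142*t + 17) + 72*t^3 + 42*t^2 - 7*t - 2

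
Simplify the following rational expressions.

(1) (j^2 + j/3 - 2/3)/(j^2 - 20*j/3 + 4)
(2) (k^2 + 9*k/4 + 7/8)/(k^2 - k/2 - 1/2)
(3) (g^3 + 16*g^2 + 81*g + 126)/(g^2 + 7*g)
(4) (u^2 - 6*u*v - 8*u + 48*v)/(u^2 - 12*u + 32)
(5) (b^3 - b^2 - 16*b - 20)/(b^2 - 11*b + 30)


(1) = (j + 1)/(j - 6)
(2) = (4*k + 7)/(4*k - 4)
(3) = (g^2 + 9*g + 18)/g
(4) = (u - 6*v)/(u - 4)
(5) = (b^2 + 4*b + 4)/(b - 6)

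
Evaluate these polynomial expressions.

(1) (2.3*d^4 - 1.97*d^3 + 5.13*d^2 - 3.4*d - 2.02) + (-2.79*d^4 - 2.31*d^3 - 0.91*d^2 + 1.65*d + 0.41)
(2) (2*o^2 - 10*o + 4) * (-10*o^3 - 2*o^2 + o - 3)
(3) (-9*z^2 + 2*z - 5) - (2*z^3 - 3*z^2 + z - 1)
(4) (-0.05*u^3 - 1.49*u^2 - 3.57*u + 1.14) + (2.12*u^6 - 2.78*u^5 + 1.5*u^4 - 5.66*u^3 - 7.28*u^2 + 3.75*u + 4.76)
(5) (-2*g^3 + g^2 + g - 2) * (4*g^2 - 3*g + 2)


(1) = -0.49*d^4 - 4.28*d^3 + 4.22*d^2 - 1.75*d - 1.61
(2) = -20*o^5 + 96*o^4 - 18*o^3 - 24*o^2 + 34*o - 12
(3) = -2*z^3 - 6*z^2 + z - 4
(4) = 2.12*u^6 - 2.78*u^5 + 1.5*u^4 - 5.71*u^3 - 8.77*u^2 + 0.18*u + 5.9
(5) = -8*g^5 + 10*g^4 - 3*g^3 - 9*g^2 + 8*g - 4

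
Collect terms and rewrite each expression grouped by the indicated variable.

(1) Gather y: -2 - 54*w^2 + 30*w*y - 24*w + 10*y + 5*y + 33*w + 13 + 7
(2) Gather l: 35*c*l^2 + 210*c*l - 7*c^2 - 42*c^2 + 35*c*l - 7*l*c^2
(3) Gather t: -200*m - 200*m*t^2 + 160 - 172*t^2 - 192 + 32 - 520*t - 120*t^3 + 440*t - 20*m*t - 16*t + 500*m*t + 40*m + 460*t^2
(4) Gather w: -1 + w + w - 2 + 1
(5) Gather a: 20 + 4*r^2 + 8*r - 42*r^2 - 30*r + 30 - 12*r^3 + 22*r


(1) = -54*w^2 + 9*w + y*(30*w + 15) + 18
(2) = -49*c^2 + 35*c*l^2 + l*(-7*c^2 + 245*c)
(3) = -160*m - 120*t^3 + t^2*(288 - 200*m) + t*(480*m - 96)
(4) = 2*w - 2
(5) = -12*r^3 - 38*r^2 + 50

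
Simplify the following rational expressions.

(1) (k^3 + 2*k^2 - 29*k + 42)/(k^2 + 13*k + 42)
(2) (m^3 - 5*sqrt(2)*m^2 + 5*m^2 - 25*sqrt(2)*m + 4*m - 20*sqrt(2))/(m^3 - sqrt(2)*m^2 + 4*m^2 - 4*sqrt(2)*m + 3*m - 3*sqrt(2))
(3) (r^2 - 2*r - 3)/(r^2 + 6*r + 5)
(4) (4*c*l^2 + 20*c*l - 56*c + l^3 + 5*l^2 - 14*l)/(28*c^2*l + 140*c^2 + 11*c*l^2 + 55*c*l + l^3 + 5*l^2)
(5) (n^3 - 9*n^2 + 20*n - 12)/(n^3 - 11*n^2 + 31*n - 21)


(1) = (k^2 - 5*k + 6)/(k + 6)
(2) = (m^2 + m*(4 - 5*sqrt(2)) - 20*sqrt(2))/(m^2 + m*(3 - sqrt(2)) - 3*sqrt(2))
(3) = (r - 3)/(r + 5)
(4) = (l^2 + 5*l - 14)/(7*c*l + 35*c + l^2 + 5*l)
(5) = (n^2 - 8*n + 12)/(n^2 - 10*n + 21)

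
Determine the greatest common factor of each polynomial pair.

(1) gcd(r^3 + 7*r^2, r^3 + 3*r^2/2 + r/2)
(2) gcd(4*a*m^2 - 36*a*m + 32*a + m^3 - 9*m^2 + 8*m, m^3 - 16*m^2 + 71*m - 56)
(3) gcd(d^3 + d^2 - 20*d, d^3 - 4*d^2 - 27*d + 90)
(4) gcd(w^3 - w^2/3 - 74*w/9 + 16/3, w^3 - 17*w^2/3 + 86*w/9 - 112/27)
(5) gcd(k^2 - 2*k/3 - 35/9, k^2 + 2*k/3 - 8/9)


(1) = gcd(r^2*(r + 7), r*(r + 1/2)*(r + 1)) = r
(2) = m^2 - 9*m + 8
(3) = gcd(d*(d - 4)*(d + 5), (d - 6)*(d - 3)*(d + 5)) = d + 5
(4) = w^2 - 10*w/3 + 16/9
(5) = 1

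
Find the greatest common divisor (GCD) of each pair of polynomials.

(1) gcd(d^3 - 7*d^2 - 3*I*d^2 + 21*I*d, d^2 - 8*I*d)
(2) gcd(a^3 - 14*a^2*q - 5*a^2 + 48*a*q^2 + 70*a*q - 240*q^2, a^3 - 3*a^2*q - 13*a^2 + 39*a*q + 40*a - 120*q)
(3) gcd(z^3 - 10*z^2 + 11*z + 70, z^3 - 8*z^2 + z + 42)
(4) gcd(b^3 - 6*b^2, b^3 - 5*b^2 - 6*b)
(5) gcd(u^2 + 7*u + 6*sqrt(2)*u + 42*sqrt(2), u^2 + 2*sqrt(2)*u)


(1) = gcd(d*(d - 7)*(d - 3*I), d*(d - 8*I)) = d
(2) = gcd((a - 5)*(a - 8*q)*(a - 6*q), (a - 8)*(a - 5)*(a - 3*q)) = a - 5
(3) = gcd((z - 7)*(z - 5)*(z + 2), (z - 7)*(z - 3)*(z + 2)) = z^2 - 5*z - 14
(4) = gcd(b^2*(b - 6), b*(b - 6)*(b + 1)) = b^2 - 6*b
(5) = gcd((u + 7)*(u + 6*sqrt(2)), u*(u + 2*sqrt(2))) = 1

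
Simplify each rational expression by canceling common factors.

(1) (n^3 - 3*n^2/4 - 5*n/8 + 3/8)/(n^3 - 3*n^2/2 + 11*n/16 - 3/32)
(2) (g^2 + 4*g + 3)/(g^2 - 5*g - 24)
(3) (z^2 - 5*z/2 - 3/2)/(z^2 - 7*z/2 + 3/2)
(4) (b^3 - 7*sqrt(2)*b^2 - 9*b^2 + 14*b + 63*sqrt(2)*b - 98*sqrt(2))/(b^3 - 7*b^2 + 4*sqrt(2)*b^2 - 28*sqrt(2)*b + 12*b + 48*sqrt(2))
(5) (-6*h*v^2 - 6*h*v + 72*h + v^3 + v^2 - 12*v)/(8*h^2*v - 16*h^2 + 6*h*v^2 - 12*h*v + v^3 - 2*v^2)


(1) = (16*n^2 - 4*n - 12)/(16*n^2 - 16*n + 3)
(2) = (g + 1)/(g - 8)
(3) = (2*z + 1)/(2*z - 1)
(4) = (b^3 + b^2*(-7*sqrt(2) - 9) + b*(14 + 63*sqrt(2)) - 98*sqrt(2))/(b^3 + b^2*(-7 + 4*sqrt(2)) + b*(12 - 28*sqrt(2)) + 48*sqrt(2))
(5) = (-6*h*v^2 - 6*h*v + 72*h + v^3 + v^2 - 12*v)/(8*h^2*v - 16*h^2 + 6*h*v^2 - 12*h*v + v^3 - 2*v^2)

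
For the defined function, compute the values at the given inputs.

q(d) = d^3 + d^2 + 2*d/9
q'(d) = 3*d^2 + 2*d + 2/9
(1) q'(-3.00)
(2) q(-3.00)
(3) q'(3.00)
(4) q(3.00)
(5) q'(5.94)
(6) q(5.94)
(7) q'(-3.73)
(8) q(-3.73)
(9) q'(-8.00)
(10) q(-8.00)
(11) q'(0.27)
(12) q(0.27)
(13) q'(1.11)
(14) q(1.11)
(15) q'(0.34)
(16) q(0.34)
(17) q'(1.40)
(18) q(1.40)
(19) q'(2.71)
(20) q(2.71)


(1) = 21.22
(2) = -18.67
(3) = 33.22
(4) = 36.67
(5) = 117.95
(6) = 246.19
(7) = 34.50
(8) = -38.81
(9) = 176.22
(10) = -449.78
(11) = 0.98
(12) = 0.15
(13) = 6.14
(14) = 2.85
(15) = 1.25
(16) = 0.23
(17) = 8.90
(18) = 5.02
(19) = 27.67
(20) = 27.85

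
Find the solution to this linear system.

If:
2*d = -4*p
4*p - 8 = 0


Then:
d = -4
p = 2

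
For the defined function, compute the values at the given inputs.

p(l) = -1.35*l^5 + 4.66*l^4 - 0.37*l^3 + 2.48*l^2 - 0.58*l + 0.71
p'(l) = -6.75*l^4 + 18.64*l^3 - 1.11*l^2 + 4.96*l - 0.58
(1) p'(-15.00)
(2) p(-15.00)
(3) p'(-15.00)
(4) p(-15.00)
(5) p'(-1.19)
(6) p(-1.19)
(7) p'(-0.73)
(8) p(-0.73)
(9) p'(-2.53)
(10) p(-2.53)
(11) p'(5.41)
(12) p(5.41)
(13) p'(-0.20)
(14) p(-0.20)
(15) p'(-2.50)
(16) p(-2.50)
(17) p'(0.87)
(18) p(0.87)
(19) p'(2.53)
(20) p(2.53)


(1) = -404953.48
(2) = 1262884.91
(3) = -404953.48
(4) = 1262884.91
(5) = -53.00
(6) = 18.10
(7) = -13.96
(8) = 4.20
(9) = -598.65
(10) = 354.91
(11) = -2836.96
(12) = -2252.91
(13) = -1.78
(14) = 0.94
(15) = -574.84
(16) = 337.31
(17) = 11.30
(18) = 3.84
(19) = 30.17
(20) = 60.11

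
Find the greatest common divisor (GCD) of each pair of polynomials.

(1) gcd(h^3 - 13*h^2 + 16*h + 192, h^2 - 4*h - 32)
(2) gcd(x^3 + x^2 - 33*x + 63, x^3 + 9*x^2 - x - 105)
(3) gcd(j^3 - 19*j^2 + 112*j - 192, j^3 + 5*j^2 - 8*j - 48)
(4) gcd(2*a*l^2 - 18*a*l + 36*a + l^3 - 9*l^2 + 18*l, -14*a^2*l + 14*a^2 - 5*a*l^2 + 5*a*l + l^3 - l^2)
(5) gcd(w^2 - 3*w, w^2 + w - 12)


(1) = gcd((h - 8)^2*(h + 3), (h - 8)*(h + 4)) = h - 8
(2) = x^2 + 4*x - 21
(3) = gcd((j - 8)^2*(j - 3), (j - 3)*(j + 4)^2) = j - 3
(4) = gcd((2*a + l)*(l - 6)*(l - 3), (-7*a + l)*(2*a + l)*(l - 1)) = 2*a + l
(5) = gcd(w*(w - 3), (w - 3)*(w + 4)) = w - 3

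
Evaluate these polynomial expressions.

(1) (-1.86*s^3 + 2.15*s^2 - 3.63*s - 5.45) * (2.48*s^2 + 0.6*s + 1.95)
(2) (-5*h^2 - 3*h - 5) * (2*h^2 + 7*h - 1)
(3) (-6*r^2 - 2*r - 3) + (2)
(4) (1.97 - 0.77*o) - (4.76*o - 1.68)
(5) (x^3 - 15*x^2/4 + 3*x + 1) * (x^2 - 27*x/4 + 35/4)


(1) = -4.6128*s^5 + 4.216*s^4 - 11.3394*s^3 - 11.5015*s^2 - 10.3485*s - 10.6275
(2) = -10*h^4 - 41*h^3 - 26*h^2 - 32*h + 5
(3) = -6*r^2 - 2*r - 1
(4) = 3.65 - 5.53*o
(5) = x^5 - 21*x^4/2 + 593*x^3/16 - 833*x^2/16 + 39*x/2 + 35/4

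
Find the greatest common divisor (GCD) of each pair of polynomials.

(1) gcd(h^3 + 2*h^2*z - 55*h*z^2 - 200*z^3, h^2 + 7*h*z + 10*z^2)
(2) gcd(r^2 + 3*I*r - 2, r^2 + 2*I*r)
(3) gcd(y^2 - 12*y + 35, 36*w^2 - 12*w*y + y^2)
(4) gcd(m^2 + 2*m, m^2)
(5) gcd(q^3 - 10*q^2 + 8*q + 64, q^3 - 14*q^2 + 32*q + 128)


(1) = gcd((h - 8*z)*(h + 5*z)^2, (h + 2*z)*(h + 5*z)) = h + 5*z
(2) = gcd((r + I)*(r + 2*I), r*(r + 2*I)) = r + 2*I
(3) = gcd((y - 7)*(y - 5), (-6*w + y)^2) = 1
(4) = gcd(m*(m + 2), m^2) = m
(5) = q^2 - 6*q - 16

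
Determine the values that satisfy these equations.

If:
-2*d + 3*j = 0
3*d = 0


Then:
d = 0
j = 0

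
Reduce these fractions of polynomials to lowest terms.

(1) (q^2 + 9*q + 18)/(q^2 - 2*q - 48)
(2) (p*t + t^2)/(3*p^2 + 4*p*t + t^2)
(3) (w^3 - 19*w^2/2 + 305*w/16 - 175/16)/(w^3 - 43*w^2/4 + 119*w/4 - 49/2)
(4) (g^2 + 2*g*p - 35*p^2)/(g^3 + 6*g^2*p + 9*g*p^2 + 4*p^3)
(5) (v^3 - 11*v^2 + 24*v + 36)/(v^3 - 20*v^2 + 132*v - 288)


(1) = (q + 3)/(q - 8)
(2) = t/(3*p + t)
(3) = (16*w^2 - 40*w + 25)/(16*w^2 - 60*w + 56)
(4) = (g^2 + 2*g*p - 35*p^2)/(g^3 + 6*g^2*p + 9*g*p^2 + 4*p^3)
(5) = (v + 1)/(v - 8)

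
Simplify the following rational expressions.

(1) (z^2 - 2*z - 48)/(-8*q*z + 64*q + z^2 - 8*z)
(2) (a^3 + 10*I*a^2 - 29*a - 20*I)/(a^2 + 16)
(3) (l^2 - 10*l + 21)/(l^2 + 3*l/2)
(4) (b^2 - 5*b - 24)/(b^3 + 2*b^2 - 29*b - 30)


(1) = (z + 6)/(-8*q + z)
(2) = (a^2 + 6*I*a - 5)/(a - 4*I)
(3) = (2*l^2 - 20*l + 42)/(2*l^2 + 3*l)
(4) = (b^2 - 5*b - 24)/(b^3 + 2*b^2 - 29*b - 30)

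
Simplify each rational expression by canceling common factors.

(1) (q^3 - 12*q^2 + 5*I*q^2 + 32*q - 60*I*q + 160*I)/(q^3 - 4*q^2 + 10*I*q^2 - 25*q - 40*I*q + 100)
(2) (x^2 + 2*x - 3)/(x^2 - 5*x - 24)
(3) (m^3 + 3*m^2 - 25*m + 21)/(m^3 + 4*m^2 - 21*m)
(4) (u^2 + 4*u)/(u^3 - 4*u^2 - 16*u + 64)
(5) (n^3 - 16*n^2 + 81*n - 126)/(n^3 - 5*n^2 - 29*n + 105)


(1) = (q - 8)/(q + 5*I)
(2) = (x - 1)/(x - 8)
(3) = (m - 1)/m
(4) = u/(u^2 - 8*u + 16)
(5) = (n - 6)/(n + 5)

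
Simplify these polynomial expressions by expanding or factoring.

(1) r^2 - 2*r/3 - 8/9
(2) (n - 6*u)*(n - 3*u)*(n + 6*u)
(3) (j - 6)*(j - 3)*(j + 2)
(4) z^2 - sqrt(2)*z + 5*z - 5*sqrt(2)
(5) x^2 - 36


(1) = (r - 4/3)*(r + 2/3)
(2) = n^3 - 3*n^2*u - 36*n*u^2 + 108*u^3
(3) = j^3 - 7*j^2 + 36
(4) = (z + 5)*(z - sqrt(2))
(5) = (x - 6)*(x + 6)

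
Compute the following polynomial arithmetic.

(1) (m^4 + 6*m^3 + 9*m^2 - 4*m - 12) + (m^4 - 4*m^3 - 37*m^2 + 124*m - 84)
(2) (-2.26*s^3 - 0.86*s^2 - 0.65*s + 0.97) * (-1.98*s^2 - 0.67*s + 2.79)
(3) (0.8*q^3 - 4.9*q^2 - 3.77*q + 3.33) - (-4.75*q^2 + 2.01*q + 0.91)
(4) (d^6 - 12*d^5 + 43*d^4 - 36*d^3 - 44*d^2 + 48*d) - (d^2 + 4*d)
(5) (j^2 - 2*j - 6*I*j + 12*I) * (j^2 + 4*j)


(1) = 2*m^4 + 2*m^3 - 28*m^2 + 120*m - 96
(2) = 4.4748*s^5 + 3.217*s^4 - 4.4422*s^3 - 3.8845*s^2 - 2.4634*s + 2.7063
(3) = 0.8*q^3 - 0.15*q^2 - 5.78*q + 2.42
(4) = d^6 - 12*d^5 + 43*d^4 - 36*d^3 - 45*d^2 + 44*d
(5) = j^4 + 2*j^3 - 6*I*j^3 - 8*j^2 - 12*I*j^2 + 48*I*j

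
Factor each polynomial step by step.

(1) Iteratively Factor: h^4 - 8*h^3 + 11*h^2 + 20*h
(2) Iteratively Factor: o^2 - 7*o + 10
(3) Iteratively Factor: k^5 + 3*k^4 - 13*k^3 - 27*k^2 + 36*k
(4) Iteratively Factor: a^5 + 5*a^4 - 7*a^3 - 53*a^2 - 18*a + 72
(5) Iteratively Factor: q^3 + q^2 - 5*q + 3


(1) = (h - 4)*(h^3 - 4*h^2 - 5*h) = h*(h - 4)*(h^2 - 4*h - 5) = h*(h - 4)*(h + 1)*(h - 5)
(2) = (o - 5)*(o - 2)
(3) = (k + 4)*(k^4 - k^3 - 9*k^2 + 9*k) = (k - 1)*(k + 4)*(k^3 - 9*k) = (k - 3)*(k - 1)*(k + 4)*(k^2 + 3*k) = (k - 3)*(k - 1)*(k + 3)*(k + 4)*(k)
(4) = (a + 2)*(a^4 + 3*a^3 - 13*a^2 - 27*a + 36) = (a + 2)*(a + 4)*(a^3 - a^2 - 9*a + 9) = (a - 3)*(a + 2)*(a + 4)*(a^2 + 2*a - 3) = (a - 3)*(a + 2)*(a + 3)*(a + 4)*(a - 1)
(5) = (q - 1)*(q^2 + 2*q - 3) = (q - 1)^2*(q + 3)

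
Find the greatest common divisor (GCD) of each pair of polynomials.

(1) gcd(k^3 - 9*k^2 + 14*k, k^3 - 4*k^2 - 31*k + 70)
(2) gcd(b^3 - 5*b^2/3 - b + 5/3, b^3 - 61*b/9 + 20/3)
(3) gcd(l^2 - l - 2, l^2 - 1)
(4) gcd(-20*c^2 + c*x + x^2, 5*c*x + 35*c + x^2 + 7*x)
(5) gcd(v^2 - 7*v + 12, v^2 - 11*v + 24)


(1) = gcd(k*(k - 7)*(k - 2), (k - 7)*(k - 2)*(k + 5)) = k^2 - 9*k + 14
(2) = gcd((b - 5/3)*(b - 1)*(b + 1), (b - 5/3)*(b - 4/3)*(b + 3)) = b - 5/3
(3) = gcd((l - 2)*(l + 1), (l - 1)*(l + 1)) = l + 1
(4) = gcd((-4*c + x)*(5*c + x), (5*c + x)*(x + 7)) = 5*c + x
(5) = v - 3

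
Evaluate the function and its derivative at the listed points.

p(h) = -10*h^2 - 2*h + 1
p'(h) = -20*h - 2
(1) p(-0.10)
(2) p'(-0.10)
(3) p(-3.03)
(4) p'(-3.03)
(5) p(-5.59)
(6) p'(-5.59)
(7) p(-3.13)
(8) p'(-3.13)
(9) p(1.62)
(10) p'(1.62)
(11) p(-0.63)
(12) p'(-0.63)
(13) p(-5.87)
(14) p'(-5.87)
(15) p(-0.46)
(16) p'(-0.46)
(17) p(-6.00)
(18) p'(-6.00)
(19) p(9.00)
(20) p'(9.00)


(1) = 1.10
(2) = 0.00
(3) = -84.75
(4) = 58.60
(5) = -300.30
(6) = 109.80
(7) = -90.71
(8) = 60.60
(9) = -28.48
(10) = -34.40
(11) = -1.71
(12) = 10.60
(13) = -331.83
(14) = 115.40
(15) = -0.20
(16) = 7.20
(17) = -347.00
(18) = 118.00
(19) = -827.00
(20) = -182.00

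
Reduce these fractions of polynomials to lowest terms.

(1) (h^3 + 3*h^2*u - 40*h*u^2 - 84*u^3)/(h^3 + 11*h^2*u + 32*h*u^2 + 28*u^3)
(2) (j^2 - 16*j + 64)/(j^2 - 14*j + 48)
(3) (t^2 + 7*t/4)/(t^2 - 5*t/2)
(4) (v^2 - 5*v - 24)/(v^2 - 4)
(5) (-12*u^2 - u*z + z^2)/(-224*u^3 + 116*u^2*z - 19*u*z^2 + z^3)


(1) = (h - 6*u)/(h + 2*u)
(2) = (j - 8)/(j - 6)
(3) = (4*t + 7)/(4*t - 10)
(4) = (v^2 - 5*v - 24)/(v^2 - 4)
(5) = (3*u + z)/(56*u^2 - 15*u*z + z^2)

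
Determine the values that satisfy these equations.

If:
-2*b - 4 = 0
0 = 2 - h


Then:
b = -2
h = 2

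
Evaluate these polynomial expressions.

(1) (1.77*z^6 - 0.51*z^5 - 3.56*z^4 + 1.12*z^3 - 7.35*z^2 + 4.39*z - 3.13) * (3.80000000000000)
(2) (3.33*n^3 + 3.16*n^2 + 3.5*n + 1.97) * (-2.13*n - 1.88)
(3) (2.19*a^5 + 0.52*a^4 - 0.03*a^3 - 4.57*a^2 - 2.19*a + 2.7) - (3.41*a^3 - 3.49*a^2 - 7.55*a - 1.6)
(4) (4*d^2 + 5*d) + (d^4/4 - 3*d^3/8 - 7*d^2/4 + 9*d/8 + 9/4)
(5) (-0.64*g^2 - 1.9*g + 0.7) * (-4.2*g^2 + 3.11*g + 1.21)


(1) = 6.726*z^6 - 1.938*z^5 - 13.528*z^4 + 4.256*z^3 - 27.93*z^2 + 16.682*z - 11.894
(2) = -7.0929*n^4 - 12.9912*n^3 - 13.3958*n^2 - 10.7761*n - 3.7036
(3) = 2.19*a^5 + 0.52*a^4 - 3.44*a^3 - 1.08*a^2 + 5.36*a + 4.3
(4) = d^4/4 - 3*d^3/8 + 9*d^2/4 + 49*d/8 + 9/4
(5) = 2.688*g^4 + 5.9896*g^3 - 9.6234*g^2 - 0.122*g + 0.847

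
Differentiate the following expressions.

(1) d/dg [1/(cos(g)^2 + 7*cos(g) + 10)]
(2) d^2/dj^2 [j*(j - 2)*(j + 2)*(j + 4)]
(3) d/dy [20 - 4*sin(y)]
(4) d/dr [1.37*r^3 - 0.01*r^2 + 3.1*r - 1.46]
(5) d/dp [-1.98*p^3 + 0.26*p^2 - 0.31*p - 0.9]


(1) = (2*cos(g) + 7)*sin(g)/(cos(g)^2 + 7*cos(g) + 10)^2
(2) = 12*j^2 + 24*j - 8
(3) = -4*cos(y)
(4) = 4.11*r^2 - 0.02*r + 3.1
(5) = -5.94*p^2 + 0.52*p - 0.31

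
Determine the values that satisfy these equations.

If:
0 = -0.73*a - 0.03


Then:
a = -0.04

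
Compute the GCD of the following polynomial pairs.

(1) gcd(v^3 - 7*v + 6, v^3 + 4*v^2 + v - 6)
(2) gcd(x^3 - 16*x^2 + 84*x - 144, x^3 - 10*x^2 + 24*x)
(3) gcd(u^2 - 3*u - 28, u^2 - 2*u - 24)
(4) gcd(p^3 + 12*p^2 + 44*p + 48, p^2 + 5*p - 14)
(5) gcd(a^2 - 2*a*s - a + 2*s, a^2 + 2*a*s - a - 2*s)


(1) = v^2 + 2*v - 3
(2) = gcd((x - 6)^2*(x - 4), x*(x - 6)*(x - 4)) = x^2 - 10*x + 24
(3) = u + 4
(4) = 1
(5) = gcd((a - 1)*(a - 2*s), (a - 1)*(a + 2*s)) = a - 1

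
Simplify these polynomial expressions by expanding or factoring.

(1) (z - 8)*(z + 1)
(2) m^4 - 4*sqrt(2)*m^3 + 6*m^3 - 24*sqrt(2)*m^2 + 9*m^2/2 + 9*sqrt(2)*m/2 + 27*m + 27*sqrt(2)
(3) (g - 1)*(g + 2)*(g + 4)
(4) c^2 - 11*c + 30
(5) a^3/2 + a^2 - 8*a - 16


(1) = z^2 - 7*z - 8
(2) = (m + 6)*(m - 3*sqrt(2))*(m - 3*sqrt(2)/2)*(m + sqrt(2)/2)
(3) = g^3 + 5*g^2 + 2*g - 8
(4) = (c - 6)*(c - 5)
(5) = (a/2 + 1)*(a - 4)*(a + 4)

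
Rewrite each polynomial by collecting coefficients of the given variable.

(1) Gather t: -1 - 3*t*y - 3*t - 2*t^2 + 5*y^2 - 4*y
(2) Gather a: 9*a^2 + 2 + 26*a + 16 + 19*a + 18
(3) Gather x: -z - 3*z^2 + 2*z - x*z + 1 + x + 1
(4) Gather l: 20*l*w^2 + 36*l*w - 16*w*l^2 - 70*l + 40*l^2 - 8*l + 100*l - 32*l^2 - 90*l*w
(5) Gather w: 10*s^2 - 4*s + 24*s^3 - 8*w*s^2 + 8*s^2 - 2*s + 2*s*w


(1) = -2*t^2 + t*(-3*y - 3) + 5*y^2 - 4*y - 1
(2) = 9*a^2 + 45*a + 36
(3) = x*(1 - z) - 3*z^2 + z + 2
(4) = l^2*(8 - 16*w) + l*(20*w^2 - 54*w + 22)
(5) = 24*s^3 + 18*s^2 - 6*s + w*(-8*s^2 + 2*s)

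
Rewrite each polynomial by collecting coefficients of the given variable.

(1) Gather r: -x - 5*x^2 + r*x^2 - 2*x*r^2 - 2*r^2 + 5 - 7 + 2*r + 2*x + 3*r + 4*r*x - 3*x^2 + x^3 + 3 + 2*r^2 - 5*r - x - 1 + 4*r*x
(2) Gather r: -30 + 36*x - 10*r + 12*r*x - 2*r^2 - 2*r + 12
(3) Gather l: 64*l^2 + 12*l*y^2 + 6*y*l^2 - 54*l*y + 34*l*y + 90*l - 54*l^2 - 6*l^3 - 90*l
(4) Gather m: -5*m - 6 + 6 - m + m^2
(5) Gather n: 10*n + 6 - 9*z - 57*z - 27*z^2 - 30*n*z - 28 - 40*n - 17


(1) = -2*r^2*x + r*(x^2 + 8*x) + x^3 - 8*x^2
(2) = -2*r^2 + r*(12*x - 12) + 36*x - 18
(3) = -6*l^3 + l^2*(6*y + 10) + l*(12*y^2 - 20*y)
(4) = m^2 - 6*m
(5) = n*(-30*z - 30) - 27*z^2 - 66*z - 39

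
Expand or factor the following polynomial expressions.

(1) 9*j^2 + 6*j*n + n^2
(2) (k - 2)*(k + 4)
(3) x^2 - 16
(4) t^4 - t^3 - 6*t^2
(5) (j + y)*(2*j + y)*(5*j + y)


(1) = (3*j + n)^2
(2) = k^2 + 2*k - 8
(3) = (x - 4)*(x + 4)
(4) = t^2*(t - 3)*(t + 2)
(5) = 10*j^3 + 17*j^2*y + 8*j*y^2 + y^3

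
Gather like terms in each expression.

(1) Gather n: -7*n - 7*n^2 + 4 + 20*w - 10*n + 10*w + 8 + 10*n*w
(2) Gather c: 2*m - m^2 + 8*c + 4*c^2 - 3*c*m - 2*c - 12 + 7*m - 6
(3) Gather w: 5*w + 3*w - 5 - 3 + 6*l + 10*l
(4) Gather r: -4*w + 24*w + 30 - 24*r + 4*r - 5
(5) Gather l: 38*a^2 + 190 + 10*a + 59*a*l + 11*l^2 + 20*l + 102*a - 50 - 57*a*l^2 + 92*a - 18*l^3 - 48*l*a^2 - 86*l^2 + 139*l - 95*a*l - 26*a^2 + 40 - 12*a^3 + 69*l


(1) = -7*n^2 + n*(10*w - 17) + 30*w + 12
(2) = 4*c^2 + c*(6 - 3*m) - m^2 + 9*m - 18
(3) = 16*l + 8*w - 8
(4) = -20*r + 20*w + 25
(5) = -12*a^3 + 12*a^2 + 204*a - 18*l^3 + l^2*(-57*a - 75) + l*(-48*a^2 - 36*a + 228) + 180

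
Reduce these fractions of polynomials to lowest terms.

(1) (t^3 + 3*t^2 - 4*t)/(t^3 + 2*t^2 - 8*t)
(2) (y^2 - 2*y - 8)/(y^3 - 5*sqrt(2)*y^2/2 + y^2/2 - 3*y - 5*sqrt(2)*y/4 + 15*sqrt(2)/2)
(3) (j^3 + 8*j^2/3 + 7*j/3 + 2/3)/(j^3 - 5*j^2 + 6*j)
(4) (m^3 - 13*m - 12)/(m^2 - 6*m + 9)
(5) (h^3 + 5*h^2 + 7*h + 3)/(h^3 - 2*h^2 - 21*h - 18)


(1) = (t - 1)/(t - 2)
(2) = (4*y - 16)/(4*y^2 + y*(-10*sqrt(2) - 6) + 15*sqrt(2))
(3) = (3*j^3 + 8*j^2 + 7*j + 2)/(3*j^3 - 15*j^2 + 18*j)
(4) = (m^3 - 13*m - 12)/(m^2 - 6*m + 9)
(5) = (h + 1)/(h - 6)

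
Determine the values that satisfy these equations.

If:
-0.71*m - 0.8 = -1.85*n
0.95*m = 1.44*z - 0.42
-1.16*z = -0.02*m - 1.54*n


Then:
m = 2.12
n = 1.25
z = 1.69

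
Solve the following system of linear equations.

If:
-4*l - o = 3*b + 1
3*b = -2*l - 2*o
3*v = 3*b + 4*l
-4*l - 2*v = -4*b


Then:
b = -5/12
l = -1/8
o = 3/4
v = -7/12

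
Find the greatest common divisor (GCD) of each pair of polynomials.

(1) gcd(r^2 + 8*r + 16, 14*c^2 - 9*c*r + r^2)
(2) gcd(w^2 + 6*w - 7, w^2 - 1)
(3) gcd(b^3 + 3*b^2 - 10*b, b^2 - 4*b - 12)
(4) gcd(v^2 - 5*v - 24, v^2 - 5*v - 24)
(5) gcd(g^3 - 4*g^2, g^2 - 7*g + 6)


(1) = gcd((r + 4)^2, (-7*c + r)*(-2*c + r)) = 1
(2) = gcd((w - 1)*(w + 7), (w - 1)*(w + 1)) = w - 1
(3) = gcd(b*(b - 2)*(b + 5), (b - 6)*(b + 2)) = 1
(4) = v^2 - 5*v - 24
(5) = gcd(g^2*(g - 4), (g - 6)*(g - 1)) = 1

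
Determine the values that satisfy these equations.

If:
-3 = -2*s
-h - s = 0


Then:
h = -3/2
s = 3/2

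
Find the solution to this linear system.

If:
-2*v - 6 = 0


Then:
v = -3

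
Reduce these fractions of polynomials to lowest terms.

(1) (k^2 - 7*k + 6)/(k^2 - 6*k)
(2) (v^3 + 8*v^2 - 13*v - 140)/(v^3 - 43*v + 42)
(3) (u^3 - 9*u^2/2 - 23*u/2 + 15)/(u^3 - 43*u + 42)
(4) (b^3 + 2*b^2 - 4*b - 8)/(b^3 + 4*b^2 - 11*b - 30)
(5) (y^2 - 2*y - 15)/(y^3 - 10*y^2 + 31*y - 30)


(1) = (k - 1)/k
(2) = (v^2 + v - 20)/(v^2 - 7*v + 6)
(3) = (2*u + 5)/(2*u + 14)
(4) = (b^2 - 4)/(b^2 + 2*b - 15)
(5) = (y + 3)/(y^2 - 5*y + 6)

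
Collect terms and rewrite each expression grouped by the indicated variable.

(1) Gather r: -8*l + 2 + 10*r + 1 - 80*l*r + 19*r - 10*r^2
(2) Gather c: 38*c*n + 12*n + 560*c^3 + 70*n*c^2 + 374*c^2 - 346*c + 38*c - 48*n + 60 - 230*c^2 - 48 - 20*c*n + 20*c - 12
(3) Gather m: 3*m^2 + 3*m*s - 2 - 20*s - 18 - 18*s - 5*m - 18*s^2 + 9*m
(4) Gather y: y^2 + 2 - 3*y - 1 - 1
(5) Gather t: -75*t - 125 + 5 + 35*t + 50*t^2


(1) = -8*l - 10*r^2 + r*(29 - 80*l) + 3
(2) = 560*c^3 + c^2*(70*n + 144) + c*(18*n - 288) - 36*n
(3) = 3*m^2 + m*(3*s + 4) - 18*s^2 - 38*s - 20
(4) = y^2 - 3*y
(5) = 50*t^2 - 40*t - 120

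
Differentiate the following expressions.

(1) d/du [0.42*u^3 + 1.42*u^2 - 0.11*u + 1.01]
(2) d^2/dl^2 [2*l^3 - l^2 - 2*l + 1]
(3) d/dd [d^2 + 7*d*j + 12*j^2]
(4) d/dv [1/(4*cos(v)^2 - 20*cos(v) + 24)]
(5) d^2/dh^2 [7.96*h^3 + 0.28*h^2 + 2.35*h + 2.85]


(1) = 1.26*u^2 + 2.84*u - 0.11
(2) = 12*l - 2
(3) = 2*d + 7*j
(4) = (2*cos(v) - 5)*sin(v)/(4*(cos(v)^2 - 5*cos(v) + 6)^2)
(5) = 47.76*h + 0.56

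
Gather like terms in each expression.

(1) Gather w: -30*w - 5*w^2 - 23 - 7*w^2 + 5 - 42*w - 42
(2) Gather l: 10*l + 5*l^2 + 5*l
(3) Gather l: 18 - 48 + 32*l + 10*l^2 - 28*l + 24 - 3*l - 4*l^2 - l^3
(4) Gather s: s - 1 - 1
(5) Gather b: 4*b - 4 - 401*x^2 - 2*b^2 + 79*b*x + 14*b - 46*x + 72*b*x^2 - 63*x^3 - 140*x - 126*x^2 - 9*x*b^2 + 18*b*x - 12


(1) = -12*w^2 - 72*w - 60
(2) = 5*l^2 + 15*l
(3) = -l^3 + 6*l^2 + l - 6
(4) = s - 2
(5) = b^2*(-9*x - 2) + b*(72*x^2 + 97*x + 18) - 63*x^3 - 527*x^2 - 186*x - 16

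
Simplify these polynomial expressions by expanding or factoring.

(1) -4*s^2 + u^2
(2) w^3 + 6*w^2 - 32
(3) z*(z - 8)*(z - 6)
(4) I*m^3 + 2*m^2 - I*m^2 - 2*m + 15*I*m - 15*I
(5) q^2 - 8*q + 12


(1) = (-2*s + u)*(2*s + u)
(2) = (w - 2)*(w + 4)^2
(3) = z^3 - 14*z^2 + 48*z
(4) = (m - 5*I)*(m + 3*I)*(I*m - I)
(5) = (q - 6)*(q - 2)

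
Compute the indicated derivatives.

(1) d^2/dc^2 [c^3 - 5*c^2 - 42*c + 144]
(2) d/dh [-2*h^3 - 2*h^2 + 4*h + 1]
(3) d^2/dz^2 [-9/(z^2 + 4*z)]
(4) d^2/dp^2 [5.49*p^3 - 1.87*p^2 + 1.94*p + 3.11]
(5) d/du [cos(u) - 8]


(1) = 6*c - 10
(2) = -6*h^2 - 4*h + 4
(3) = 18*(z*(z + 4) - 4*(z + 2)^2)/(z^3*(z + 4)^3)
(4) = 32.94*p - 3.74
(5) = -sin(u)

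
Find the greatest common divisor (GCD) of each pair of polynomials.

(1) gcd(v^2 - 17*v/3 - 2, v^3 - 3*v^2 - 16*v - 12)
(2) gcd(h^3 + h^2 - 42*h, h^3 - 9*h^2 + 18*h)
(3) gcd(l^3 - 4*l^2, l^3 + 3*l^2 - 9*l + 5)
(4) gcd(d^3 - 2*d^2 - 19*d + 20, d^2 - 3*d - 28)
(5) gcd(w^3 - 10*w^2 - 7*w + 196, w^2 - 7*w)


(1) = gcd((v - 6)*(v + 1/3), (v - 6)*(v + 1)*(v + 2)) = v - 6
(2) = h^2 - 6*h
(3) = 1
(4) = d + 4
(5) = w - 7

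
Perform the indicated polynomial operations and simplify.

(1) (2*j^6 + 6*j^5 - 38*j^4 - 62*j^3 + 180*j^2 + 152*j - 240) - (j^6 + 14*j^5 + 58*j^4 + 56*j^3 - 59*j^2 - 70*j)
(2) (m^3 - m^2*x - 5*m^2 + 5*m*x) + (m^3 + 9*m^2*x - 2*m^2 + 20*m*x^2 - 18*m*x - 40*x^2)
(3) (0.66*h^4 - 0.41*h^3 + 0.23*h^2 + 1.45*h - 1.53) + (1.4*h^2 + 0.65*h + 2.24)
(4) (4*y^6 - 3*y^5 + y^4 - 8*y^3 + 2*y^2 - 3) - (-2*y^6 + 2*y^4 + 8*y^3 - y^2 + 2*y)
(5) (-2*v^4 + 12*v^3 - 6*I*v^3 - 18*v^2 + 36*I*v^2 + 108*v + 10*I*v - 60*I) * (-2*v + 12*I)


(1) = j^6 - 8*j^5 - 96*j^4 - 118*j^3 + 239*j^2 + 222*j - 240
(2) = 2*m^3 + 8*m^2*x - 7*m^2 + 20*m*x^2 - 13*m*x - 40*x^2
(3) = 0.66*h^4 - 0.41*h^3 + 1.63*h^2 + 2.1*h + 0.71
(4) = 6*y^6 - 3*y^5 - y^4 - 16*y^3 + 3*y^2 - 2*y - 3
(5) = 4*v^5 - 24*v^4 - 12*I*v^4 + 108*v^3 + 72*I*v^3 - 648*v^2 - 236*I*v^2 - 120*v + 1416*I*v + 720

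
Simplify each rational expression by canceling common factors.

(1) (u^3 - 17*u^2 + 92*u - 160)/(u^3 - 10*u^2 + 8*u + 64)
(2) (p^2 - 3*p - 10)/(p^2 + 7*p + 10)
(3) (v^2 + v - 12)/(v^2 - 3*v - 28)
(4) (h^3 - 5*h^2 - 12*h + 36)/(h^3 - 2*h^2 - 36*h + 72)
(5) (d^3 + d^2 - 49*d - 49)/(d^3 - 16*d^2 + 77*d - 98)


(1) = (u - 5)/(u + 2)
(2) = (p - 5)/(p + 5)
(3) = (v - 3)/(v - 7)
(4) = (h + 3)/(h + 6)
(5) = (d^2 + 8*d + 7)/(d^2 - 9*d + 14)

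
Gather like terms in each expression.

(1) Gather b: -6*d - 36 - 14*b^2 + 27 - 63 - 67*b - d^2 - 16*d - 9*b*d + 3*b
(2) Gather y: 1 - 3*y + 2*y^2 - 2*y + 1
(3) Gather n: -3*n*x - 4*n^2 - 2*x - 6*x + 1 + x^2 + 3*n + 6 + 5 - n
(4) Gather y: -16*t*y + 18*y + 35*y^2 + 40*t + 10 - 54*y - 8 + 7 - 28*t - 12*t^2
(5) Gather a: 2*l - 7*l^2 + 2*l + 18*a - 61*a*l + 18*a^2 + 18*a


(1) = -14*b^2 + b*(-9*d - 64) - d^2 - 22*d - 72
(2) = 2*y^2 - 5*y + 2
(3) = -4*n^2 + n*(2 - 3*x) + x^2 - 8*x + 12
(4) = -12*t^2 + 12*t + 35*y^2 + y*(-16*t - 36) + 9
(5) = 18*a^2 + a*(36 - 61*l) - 7*l^2 + 4*l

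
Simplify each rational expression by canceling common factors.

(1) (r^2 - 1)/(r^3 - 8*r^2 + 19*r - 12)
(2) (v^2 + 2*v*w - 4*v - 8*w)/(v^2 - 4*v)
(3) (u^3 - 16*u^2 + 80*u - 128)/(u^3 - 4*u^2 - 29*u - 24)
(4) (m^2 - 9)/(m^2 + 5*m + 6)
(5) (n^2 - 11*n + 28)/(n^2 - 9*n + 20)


(1) = (r + 1)/(r^2 - 7*r + 12)
(2) = (v + 2*w)/v
(3) = (u^2 - 8*u + 16)/(u^2 + 4*u + 3)
(4) = (m - 3)/(m + 2)
(5) = (n - 7)/(n - 5)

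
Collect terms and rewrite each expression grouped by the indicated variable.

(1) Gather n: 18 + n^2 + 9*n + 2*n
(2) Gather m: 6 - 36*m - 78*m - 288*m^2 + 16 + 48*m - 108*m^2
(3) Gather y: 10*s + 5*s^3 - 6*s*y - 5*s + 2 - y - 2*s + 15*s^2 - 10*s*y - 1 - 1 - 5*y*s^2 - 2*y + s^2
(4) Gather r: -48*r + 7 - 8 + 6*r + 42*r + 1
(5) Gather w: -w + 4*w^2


(1) = n^2 + 11*n + 18
(2) = -396*m^2 - 66*m + 22
(3) = 5*s^3 + 16*s^2 + 3*s + y*(-5*s^2 - 16*s - 3)
(4) = 0
(5) = 4*w^2 - w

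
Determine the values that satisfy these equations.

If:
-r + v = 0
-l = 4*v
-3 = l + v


Then:
l = -4
r = 1
v = 1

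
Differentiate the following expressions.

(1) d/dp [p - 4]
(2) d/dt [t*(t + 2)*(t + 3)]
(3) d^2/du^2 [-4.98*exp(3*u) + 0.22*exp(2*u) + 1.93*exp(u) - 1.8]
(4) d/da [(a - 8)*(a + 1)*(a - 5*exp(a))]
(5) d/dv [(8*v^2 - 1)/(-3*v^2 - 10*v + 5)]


(1) = 1
(2) = 3*t^2 + 10*t + 6
(3) = (-44.82*exp(2*u) + 0.88*exp(u) + 1.93)*exp(u)
(4) = -5*a^2*exp(a) + 3*a^2 + 25*a*exp(a) - 14*a + 75*exp(a) - 8
(5) = 2*(-40*v^2 + 37*v - 5)/(9*v^4 + 60*v^3 + 70*v^2 - 100*v + 25)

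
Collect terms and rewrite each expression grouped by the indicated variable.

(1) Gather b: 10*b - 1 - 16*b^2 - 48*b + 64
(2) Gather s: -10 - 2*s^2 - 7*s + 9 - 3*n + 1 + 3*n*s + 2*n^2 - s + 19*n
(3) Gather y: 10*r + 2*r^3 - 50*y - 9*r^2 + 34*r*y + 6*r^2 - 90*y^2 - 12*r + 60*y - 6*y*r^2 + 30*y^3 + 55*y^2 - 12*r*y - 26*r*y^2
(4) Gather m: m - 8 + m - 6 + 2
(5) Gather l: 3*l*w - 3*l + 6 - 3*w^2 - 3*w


(1) = -16*b^2 - 38*b + 63
(2) = 2*n^2 + 16*n - 2*s^2 + s*(3*n - 8)
(3) = 2*r^3 - 3*r^2 - 2*r + 30*y^3 + y^2*(-26*r - 35) + y*(-6*r^2 + 22*r + 10)
(4) = 2*m - 12
(5) = l*(3*w - 3) - 3*w^2 - 3*w + 6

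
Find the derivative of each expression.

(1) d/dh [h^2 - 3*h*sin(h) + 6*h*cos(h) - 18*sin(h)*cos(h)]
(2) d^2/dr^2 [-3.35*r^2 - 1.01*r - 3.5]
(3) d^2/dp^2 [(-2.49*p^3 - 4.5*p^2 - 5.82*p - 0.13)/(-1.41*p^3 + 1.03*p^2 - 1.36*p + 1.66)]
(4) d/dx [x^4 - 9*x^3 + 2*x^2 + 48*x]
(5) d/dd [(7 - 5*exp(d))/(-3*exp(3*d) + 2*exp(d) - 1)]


(1) = -6*h*sin(h) - 3*h*cos(h) + 2*h - 3*sin(h) + 6*cos(h) - 18*cos(2*h)
(2) = -6.70000000000000
(3) = (25.125354*p^6 + 40.775508*p^5 - 29.450952*p^4 + 147.768432*p^3 + 85.89759*p^2 - 17.804508*p + 51.115212)/(2.803221*p^9 - 6.143229*p^8 + 12.599055*p^7 - 22.844233*p^6 + 26.617188*p^5 - 30.097842*p^4 + 28.123612*p^3 - 17.725812*p^2 + 11.242848*p - 4.574296)
(4) = 4*x^3 - 27*x^2 + 4*x + 48
(5) = (-(5*exp(d) - 7)*(9*exp(2*d) - 2) + 15*exp(3*d) - 10*exp(d) + 5)*exp(d)/(3*exp(3*d) - 2*exp(d) + 1)^2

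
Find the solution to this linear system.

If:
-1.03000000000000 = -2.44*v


Then:
v = 0.42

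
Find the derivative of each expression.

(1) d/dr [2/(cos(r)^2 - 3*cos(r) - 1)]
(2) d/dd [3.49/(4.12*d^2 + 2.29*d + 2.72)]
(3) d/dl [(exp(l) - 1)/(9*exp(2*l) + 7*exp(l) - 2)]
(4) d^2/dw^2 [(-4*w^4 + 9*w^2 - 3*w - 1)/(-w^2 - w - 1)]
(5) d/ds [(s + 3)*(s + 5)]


(1) = 2*(2*cos(r) - 3)*sin(r)/(sin(r)^2 + 3*cos(r))^2
(2) = (-28.7576*d - 7.9921)/(4.12*d^2 + 2.29*d + 2.72)^2
(3) = ((1 - exp(l))*(18*exp(l) + 7) + 9*exp(2*l) + 7*exp(l) - 2)*exp(l)/(9*exp(2*l) + 7*exp(l) - 2)^2
(4) = 4*(2*w^6 + 6*w^5 + 12*w^4 + 22*w^3 + 27*w^2 - 3*w - 6)/(w^6 + 3*w^5 + 6*w^4 + 7*w^3 + 6*w^2 + 3*w + 1)
(5) = 2*s + 8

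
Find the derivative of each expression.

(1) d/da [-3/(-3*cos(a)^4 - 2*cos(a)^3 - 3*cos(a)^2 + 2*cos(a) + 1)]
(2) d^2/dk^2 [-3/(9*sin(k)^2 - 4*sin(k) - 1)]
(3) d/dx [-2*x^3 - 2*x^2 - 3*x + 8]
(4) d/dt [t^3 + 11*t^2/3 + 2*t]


(1) = 6*(6*cos(a)^3 + 3*cos(a)^2 + 3*cos(a) - 1)*sin(a)/(3*sin(a)^4 - 2*sin(a)^2*cos(a) - 9*sin(a)^2 + 5)^2
(2) = 6*(-162*sin(k)^4 + 54*sin(k)^3 + 217*sin(k)^2 - 106*sin(k) + 25)/(-9*sin(k)^2 + 4*sin(k) + 1)^3
(3) = -6*x^2 - 4*x - 3
(4) = 3*t^2 + 22*t/3 + 2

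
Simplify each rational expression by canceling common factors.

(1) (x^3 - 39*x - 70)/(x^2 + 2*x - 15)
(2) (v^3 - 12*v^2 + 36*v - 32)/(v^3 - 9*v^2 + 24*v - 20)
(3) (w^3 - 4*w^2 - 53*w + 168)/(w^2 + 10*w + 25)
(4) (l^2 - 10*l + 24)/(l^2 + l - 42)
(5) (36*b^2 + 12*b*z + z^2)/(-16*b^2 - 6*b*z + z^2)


(1) = (x^2 - 5*x - 14)/(x - 3)
(2) = (v - 8)/(v - 5)
(3) = (w^3 - 4*w^2 - 53*w + 168)/(w^2 + 10*w + 25)
(4) = (l - 4)/(l + 7)
(5) = (36*b^2 + 12*b*z + z^2)/(-16*b^2 - 6*b*z + z^2)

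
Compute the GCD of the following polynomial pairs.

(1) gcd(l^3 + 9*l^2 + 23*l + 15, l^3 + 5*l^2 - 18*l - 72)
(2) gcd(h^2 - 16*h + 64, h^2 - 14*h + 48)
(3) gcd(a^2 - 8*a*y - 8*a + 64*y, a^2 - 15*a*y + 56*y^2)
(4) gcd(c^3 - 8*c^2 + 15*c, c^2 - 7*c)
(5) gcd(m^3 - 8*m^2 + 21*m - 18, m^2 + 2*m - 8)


(1) = l + 3
(2) = h - 8
(3) = -a + 8*y
(4) = gcd(c*(c - 5)*(c - 3), c*(c - 7)) = c
(5) = m - 2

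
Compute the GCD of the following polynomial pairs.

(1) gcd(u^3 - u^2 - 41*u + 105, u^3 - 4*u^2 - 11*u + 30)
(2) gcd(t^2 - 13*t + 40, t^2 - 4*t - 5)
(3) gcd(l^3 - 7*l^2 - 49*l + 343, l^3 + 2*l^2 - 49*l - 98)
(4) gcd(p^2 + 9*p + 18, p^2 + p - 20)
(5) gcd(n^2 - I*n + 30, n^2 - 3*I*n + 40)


(1) = u - 5
(2) = t - 5
(3) = gcd((l - 7)^2*(l + 7), (l - 7)*(l + 2)*(l + 7)) = l^2 - 49
(4) = gcd((p + 3)*(p + 6), (p - 4)*(p + 5)) = 1
(5) = n + 5*I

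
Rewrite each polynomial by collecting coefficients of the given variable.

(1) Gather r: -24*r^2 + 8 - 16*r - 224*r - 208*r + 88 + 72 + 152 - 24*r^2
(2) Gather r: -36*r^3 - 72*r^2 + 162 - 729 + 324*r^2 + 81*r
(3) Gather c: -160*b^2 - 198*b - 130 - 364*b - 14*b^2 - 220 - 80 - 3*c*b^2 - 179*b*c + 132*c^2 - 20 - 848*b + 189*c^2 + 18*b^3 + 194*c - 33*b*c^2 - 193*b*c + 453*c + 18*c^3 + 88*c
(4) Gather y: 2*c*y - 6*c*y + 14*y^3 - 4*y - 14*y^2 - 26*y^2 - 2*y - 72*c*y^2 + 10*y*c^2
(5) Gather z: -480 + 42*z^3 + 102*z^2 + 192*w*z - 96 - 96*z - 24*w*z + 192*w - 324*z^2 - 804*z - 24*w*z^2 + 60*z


(1) = -48*r^2 - 448*r + 320
(2) = -36*r^3 + 252*r^2 + 81*r - 567
(3) = 18*b^3 - 174*b^2 - 1410*b + 18*c^3 + c^2*(321 - 33*b) + c*(-3*b^2 - 372*b + 735) - 450
(4) = 14*y^3 + y^2*(-72*c - 40) + y*(10*c^2 - 4*c - 6)
(5) = 192*w + 42*z^3 + z^2*(-24*w - 222) + z*(168*w - 840) - 576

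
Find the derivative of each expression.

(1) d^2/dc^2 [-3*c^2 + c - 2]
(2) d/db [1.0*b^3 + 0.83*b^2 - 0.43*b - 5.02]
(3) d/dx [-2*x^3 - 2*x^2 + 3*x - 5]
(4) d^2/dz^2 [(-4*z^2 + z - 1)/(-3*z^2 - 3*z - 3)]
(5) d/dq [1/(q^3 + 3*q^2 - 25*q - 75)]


(1) = -6
(2) = 3.0*b^2 + 1.66*b - 0.43
(3) = -6*x^2 - 4*x + 3
(4) = 2*(-5*z^3 - 9*z^2 + 6*z + 5)/(3*(z^6 + 3*z^5 + 6*z^4 + 7*z^3 + 6*z^2 + 3*z + 1))
(5) = (-3*q^2 - 6*q + 25)/(q^3 + 3*q^2 - 25*q - 75)^2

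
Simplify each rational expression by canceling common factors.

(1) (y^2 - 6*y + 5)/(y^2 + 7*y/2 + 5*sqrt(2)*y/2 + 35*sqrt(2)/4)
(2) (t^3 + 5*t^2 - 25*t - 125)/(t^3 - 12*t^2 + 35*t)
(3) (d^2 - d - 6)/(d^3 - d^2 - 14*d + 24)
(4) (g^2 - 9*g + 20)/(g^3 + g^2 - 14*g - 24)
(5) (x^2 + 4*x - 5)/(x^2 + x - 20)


(1) = (4*y^2 - 24*y + 20)/(4*y^2 + y*(14 + 10*sqrt(2)) + 35*sqrt(2))
(2) = (t^2 + 10*t + 25)/(t^2 - 7*t)
(3) = (d + 2)/(d^2 + 2*d - 8)
(4) = (g - 5)/(g^2 + 5*g + 6)
(5) = (x - 1)/(x - 4)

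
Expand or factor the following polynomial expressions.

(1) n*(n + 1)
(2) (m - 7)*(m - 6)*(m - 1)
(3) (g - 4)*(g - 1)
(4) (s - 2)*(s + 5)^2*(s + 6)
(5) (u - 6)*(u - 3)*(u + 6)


(1) = n^2 + n
(2) = m^3 - 14*m^2 + 55*m - 42
(3) = g^2 - 5*g + 4
(4) = s^4 + 14*s^3 + 53*s^2 - 20*s - 300
(5) = u^3 - 3*u^2 - 36*u + 108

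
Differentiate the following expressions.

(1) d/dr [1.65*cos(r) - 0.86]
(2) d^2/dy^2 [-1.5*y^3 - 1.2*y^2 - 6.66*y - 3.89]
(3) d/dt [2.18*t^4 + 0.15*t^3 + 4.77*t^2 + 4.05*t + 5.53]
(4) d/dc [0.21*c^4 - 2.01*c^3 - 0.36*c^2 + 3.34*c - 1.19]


(1) = -1.65*sin(r)
(2) = -9.0*y - 2.4
(3) = 8.72*t^3 + 0.45*t^2 + 9.54*t + 4.05
(4) = 0.84*c^3 - 6.03*c^2 - 0.72*c + 3.34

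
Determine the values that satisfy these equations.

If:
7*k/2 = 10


Then:
k = 20/7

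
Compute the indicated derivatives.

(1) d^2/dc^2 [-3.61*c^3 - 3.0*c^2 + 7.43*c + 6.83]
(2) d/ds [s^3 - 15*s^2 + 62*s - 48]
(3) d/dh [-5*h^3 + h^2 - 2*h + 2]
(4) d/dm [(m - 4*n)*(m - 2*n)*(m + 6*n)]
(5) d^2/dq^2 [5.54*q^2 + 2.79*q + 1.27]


(1) = -21.66*c - 6.0
(2) = 3*s^2 - 30*s + 62
(3) = -15*h^2 + 2*h - 2
(4) = 3*m^2 - 28*n^2
(5) = 11.0800000000000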